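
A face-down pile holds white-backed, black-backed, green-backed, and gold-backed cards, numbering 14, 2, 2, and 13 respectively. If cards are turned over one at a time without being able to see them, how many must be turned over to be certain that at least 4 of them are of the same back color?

11

In the worst case we take at most 3 of each back color, but all 2 black-backed and all 2 green-backed (fewer than 3), giving 3 + 2 + 2 + 3 = 10.
One more card then forces some back color to 4, so 10 + 1 = 11.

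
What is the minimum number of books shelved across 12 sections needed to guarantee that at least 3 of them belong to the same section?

25

There are 12 sections acting as pigeonholes.
With 12 × 2 = 24 books we could place exactly 2 in each, with no class reaching 3.
One more forces some class to hold 3, so 24 + 1 = 25.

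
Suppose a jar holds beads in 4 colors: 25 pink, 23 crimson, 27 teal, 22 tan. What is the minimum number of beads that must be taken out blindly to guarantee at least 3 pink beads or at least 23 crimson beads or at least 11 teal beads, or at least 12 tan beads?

46

The worst case stops just short of every target: 2 pink, 22 crimson, 10 teal, 11 tan — 2 + 22 + 10 + 11 = 45 beads.
One more bead must push some color to its target, so 45 + 1 = 46.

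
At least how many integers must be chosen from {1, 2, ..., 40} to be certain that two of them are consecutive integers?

Partition {1, …, 40} into 20 pairs: {1,2}, {3,4}, …, {39,40}.
Choosing 20 integers — say the 20 even numbers 2, 4, …, 40 — takes one from each pair and avoids the property.
Choosing 21 forces two into the same pair by pigeonhole, and those are consecutive. So 21.

21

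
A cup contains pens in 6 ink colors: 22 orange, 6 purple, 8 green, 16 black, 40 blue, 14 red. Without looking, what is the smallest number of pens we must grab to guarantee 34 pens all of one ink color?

100

In the worst case we take at most 33 of each ink color, but all 22 orange, all 6 purple, all 8 green, all 16 black, and all 14 red (fewer than 33), giving 22 + 6 + 8 + 16 + 33 + 14 = 99.
One more pen then forces some ink color to 34, so 99 + 1 = 100.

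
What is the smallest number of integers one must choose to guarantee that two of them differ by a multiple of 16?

Two integers differ by a multiple of 16 exactly when they share a remainder mod 16.
There are 16 residue classes mod 16, so 16 integers can all lie in distinct classes.
One more integer must repeat a residue, giving a difference divisible by 16. So n = 16 + 1 = 17.

17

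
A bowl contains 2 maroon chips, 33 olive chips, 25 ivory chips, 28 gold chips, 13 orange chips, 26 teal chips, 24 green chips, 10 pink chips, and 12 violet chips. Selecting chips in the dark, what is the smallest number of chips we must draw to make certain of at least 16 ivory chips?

164

The worst case draws every non-ivory chip first: 2 + 33 + 28 + 13 + 26 + 24 + 10 + 12 = 148.
The next 16 draws are then forced to be ivory, giving 148 + 16 = 164.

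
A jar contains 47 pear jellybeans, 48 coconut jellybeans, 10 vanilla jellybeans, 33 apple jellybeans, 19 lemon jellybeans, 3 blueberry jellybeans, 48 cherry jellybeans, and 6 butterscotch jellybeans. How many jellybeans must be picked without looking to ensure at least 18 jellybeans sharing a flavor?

105

In the worst case we take at most 17 of each flavor, but all 10 vanilla, all 3 blueberry, and all 6 butterscotch (fewer than 17), giving 17 + 17 + 10 + 17 + 17 + 3 + 17 + 6 = 104.
One more jellybean then forces some flavor to 18, so 104 + 1 = 105.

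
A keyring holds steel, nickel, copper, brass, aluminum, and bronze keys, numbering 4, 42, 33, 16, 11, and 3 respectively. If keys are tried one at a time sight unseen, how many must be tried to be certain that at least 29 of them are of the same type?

91

In the worst case we take at most 28 of each type, but all 4 steel, all 16 brass, all 11 aluminum, and all 3 bronze (fewer than 28), giving 4 + 28 + 28 + 16 + 11 + 3 = 90.
One more key then forces some type to 29, so 90 + 1 = 91.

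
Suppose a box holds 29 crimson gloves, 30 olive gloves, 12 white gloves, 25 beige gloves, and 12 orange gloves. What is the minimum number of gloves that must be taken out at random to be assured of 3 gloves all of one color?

11

The worst case takes 2 gloves of each color without reaching 3 of any: 5 × 2 = 10.
The next glove must bring some color to 3, so 10 + 1 = 11.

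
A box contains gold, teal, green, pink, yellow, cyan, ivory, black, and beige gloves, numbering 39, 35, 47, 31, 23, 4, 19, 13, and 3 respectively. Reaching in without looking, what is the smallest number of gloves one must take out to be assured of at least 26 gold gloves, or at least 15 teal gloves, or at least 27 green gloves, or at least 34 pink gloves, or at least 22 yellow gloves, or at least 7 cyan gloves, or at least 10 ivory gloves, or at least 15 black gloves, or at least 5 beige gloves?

147

The worst case stops just short of every target: 25 gold, 14 teal, 26 green, all 31 pink, 21 yellow, all 4 cyan, 9 ivory, all 13 black, all 3 beige — 25 + 14 + 26 + 31 + 21 + 4 + 9 + 13 + 3 = 146 gloves.
One more glove must push some color to its target, so 146 + 1 = 147.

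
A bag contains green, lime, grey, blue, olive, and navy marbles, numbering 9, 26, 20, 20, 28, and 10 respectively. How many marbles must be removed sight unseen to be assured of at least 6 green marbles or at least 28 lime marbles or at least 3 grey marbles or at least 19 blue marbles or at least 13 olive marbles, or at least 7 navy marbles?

70

Each of the 6 colors has its own threshold; avoid all of them simultaneously.
The worst case stops just short of every target: 5 green, all 26 lime, 2 grey, 18 blue, 12 olive, 6 navy — 5 + 26 + 2 + 18 + 12 + 6 = 69 marbles.
One more marble must push some color to its target, so 69 + 1 = 70.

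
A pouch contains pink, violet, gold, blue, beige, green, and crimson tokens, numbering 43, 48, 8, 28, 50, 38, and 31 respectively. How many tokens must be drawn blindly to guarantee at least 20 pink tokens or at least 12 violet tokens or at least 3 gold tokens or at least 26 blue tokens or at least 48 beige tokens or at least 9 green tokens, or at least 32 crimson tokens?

The worst case stops just short of every target: 19 pink, 11 violet, 2 gold, 25 blue, 47 beige, 8 green, 31 crimson — 19 + 11 + 2 + 25 + 47 + 8 + 31 = 143 tokens.
One more token must push some color to its target, so 143 + 1 = 144.

144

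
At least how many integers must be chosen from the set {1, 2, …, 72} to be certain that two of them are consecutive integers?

Partition {1, …, 72} into 36 pairs: {1,2}, {3,4}, …, {71,72}.
Choosing 36 integers — say the 36 even numbers 2, 4, …, 72 — takes one from each pair and avoids the property.
Choosing 37 forces two into the same pair by pigeonhole, and those are consecutive. So 37.

37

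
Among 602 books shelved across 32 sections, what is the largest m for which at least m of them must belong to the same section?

19

The 602 books fall into 32 sections.
If each of the 32 sections held at most 18, the total would be at most 32 × 18 = 576 < 602, a contradiction.
So at least one holds ⌈602/32⌉ = 19.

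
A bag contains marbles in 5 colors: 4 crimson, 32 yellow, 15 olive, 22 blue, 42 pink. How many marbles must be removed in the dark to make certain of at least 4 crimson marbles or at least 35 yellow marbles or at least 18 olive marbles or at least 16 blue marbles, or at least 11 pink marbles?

76

The worst case stops just short of every target: 3 crimson, all 32 yellow, all 15 olive, 15 blue, 10 pink — 3 + 32 + 15 + 15 + 10 = 75 marbles.
One more marble must push some color to its target, so 75 + 1 = 76.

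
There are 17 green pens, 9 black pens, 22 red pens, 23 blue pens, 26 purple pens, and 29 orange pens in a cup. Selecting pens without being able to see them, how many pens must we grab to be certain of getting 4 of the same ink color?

19

Treat the 6 ink colors as pigeonholes.
The worst case takes 3 pens of each ink color without reaching 4 of any: 6 × 3 = 18.
The next pen must bring some ink color to 4, so 18 + 1 = 19.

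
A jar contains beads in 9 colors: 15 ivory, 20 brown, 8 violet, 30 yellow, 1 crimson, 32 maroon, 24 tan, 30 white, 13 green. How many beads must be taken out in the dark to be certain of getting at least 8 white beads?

151

The worst case draws every non-white bead first: 15 + 20 + 8 + 30 + 1 + 32 + 24 + 13 = 143.
The next 8 draws are then forced to be white, giving 143 + 8 = 151.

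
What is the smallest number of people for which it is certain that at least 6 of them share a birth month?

There are 12 months of the year acting as pigeonholes.
With 12 × 5 = 60 people we could place exactly 5 in each, with no class reaching 6.
One more forces some class to hold 6, so 60 + 1 = 61.

61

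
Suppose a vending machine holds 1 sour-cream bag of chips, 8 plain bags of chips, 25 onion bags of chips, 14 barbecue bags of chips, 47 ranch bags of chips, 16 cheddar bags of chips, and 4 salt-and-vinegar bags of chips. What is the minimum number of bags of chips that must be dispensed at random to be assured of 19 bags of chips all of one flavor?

80

In the worst case we take at most 18 of each flavor, but all 1 sour-cream, all 8 plain, all 14 barbecue, all 16 cheddar, and all 4 salt-and-vinegar (fewer than 18), giving 1 + 8 + 18 + 14 + 18 + 16 + 4 = 79.
One more bag of chips then forces some flavor to 19, so 79 + 1 = 80.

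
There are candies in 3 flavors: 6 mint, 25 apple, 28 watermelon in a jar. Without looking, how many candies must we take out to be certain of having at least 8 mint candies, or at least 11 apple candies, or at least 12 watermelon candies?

The worst case stops just short of every target: all 6 mint, 10 apple, 11 watermelon — 6 + 10 + 11 = 27 candies.
One more candy must push some flavor to its target, so 27 + 1 = 28.

28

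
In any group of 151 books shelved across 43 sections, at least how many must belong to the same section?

4

If each of the 43 sections held at most 3, the total would be at most 43 × 3 = 129 < 151, a contradiction.
So at least one holds ⌈151/43⌉ = 4.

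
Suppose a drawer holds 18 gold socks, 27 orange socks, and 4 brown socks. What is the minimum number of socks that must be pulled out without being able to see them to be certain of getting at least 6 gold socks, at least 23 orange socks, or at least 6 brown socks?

The worst case stops just short of every target: 5 gold, 22 orange, all 4 brown — 5 + 22 + 4 = 31 socks.
One more sock must push some color to its target, so 31 + 1 = 32.

32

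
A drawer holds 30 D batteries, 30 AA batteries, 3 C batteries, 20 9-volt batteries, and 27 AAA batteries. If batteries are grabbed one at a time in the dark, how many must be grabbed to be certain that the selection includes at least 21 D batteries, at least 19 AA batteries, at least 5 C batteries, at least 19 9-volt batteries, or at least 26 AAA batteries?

85

The worst case stops just short of every target: 20 D, 18 AA, all 3 C, 18 9-volt, 25 AAA — 20 + 18 + 3 + 18 + 25 = 84 batteries.
One more battery must push some type to its target, so 84 + 1 = 85.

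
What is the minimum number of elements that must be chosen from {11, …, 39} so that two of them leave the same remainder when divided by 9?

Group the integers by remainder mod 9; there are 9 residue classes, each nonempty in this range.
Choosing one from each class (9 integers) avoids any shared remainder.
One more choice must repeat a class, so two differ by a multiple of 9. Hence 9 + 1 = 10.

10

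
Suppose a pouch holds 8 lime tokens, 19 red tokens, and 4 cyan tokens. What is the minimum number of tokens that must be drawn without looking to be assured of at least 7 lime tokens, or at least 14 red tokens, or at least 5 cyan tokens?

The worst case stops just short of every target: 6 lime, 13 red, 4 cyan — 6 + 13 + 4 = 23 tokens.
One more token must push some color to its target, so 23 + 1 = 24.

24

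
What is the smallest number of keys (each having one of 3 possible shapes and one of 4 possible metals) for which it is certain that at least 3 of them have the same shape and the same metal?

25

There are 3 × 4 = 12 (shape, metal) combinations acting as pigeonholes.
With 12 × 2 = 24 keys we could place exactly 2 in each, with no (shape, metal) pair reaching 3.
One more forces some (shape, metal) pair to hold 3, so 24 + 1 = 25.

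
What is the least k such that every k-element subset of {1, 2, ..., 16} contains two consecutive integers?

Partition {1, …, 16} into 8 pairs: {1,2}, {3,4}, …, {15,16}.
Choosing 8 integers — say the 8 even numbers 2, 4, …, 16 — takes one from each pair and avoids the property.
Choosing 9 forces two into the same pair by pigeonhole, and those are consecutive. So 9.

9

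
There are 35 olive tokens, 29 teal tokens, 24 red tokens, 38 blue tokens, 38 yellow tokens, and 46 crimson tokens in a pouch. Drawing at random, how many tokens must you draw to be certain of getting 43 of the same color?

207

In the worst case we take at most 42 of each color, but all 35 olive, all 29 teal, all 24 red, all 38 blue, and all 38 yellow (fewer than 42), giving 35 + 29 + 24 + 38 + 38 + 42 = 206.
One more token then forces some color to 43, so 206 + 1 = 207.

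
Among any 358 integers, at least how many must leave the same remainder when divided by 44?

9

If each of the 44 residue classes modulo 44 held at most 8, the total would be at most 44 × 8 = 352 < 358, a contradiction.
So at least one holds ⌈358/44⌉ = 9.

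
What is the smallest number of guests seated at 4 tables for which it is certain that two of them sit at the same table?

5

There are 4 tables acting as pigeonholes.
With 4 guests we could place one in each, avoiding any repeat.
One more forces some class to hold 2, so 4 + 1 = 5.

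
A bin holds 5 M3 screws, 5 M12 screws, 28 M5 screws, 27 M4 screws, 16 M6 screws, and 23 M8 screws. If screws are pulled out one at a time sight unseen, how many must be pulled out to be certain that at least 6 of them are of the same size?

31

The worst case takes 5 screws of each size without reaching 6 of any: 6 × 5 = 30.
The next screw must bring some size to 6, so 30 + 1 = 31.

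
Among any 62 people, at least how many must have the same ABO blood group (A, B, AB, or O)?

The 62 people fall into 4 ABO blood groups.
If each of the 4 ABO blood groups held at most 15, the total would be at most 4 × 15 = 60 < 62, a contradiction.
So at least one holds ⌈62/4⌉ = 16.

16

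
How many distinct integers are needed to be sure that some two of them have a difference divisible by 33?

Two integers differ by a multiple of 33 exactly when they share a remainder mod 33.
There are 33 residue classes mod 33, so 33 integers can all lie in distinct classes.
One more integer must repeat a residue, giving a difference divisible by 33. So n = 33 + 1 = 34.

34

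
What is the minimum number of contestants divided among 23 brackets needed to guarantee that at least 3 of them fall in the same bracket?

There are 23 brackets acting as pigeonholes.
With 23 × 2 = 46 contestants we could place exactly 2 in each, with no class reaching 3.
One more forces some class to hold 3, so 46 + 1 = 47.

47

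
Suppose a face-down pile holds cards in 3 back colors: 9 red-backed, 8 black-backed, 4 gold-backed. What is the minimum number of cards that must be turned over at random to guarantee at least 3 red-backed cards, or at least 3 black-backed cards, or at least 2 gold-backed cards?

6

Each of the 3 back colors has its own threshold; avoid all of them simultaneously.
The worst case stops just short of every target: 2 red-backed, 2 black-backed, 1 gold-backed — 2 + 2 + 1 = 5 cards.
One more card must push some back color to its target, so 5 + 1 = 6.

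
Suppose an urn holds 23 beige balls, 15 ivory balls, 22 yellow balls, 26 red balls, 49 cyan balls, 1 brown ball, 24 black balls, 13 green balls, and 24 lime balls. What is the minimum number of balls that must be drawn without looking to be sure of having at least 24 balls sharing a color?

Treat the 9 colors as pigeonholes.
In the worst case we take at most 23 of each color, but all 15 ivory, all 22 yellow, all 1 brown, and all 13 green (fewer than 23), giving 23 + 15 + 22 + 23 + 23 + 1 + 23 + 13 + 23 = 166.
One more ball then forces some color to 24, so 166 + 1 = 167.

167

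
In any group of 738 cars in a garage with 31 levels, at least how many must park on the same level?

If each of the 31 levels held at most 23, the total would be at most 31 × 23 = 713 < 738, a contradiction.
So at least one holds ⌈738/31⌉ = 24.

24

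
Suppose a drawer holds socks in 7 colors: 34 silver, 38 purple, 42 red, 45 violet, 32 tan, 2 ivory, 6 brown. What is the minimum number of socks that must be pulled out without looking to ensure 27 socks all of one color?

139

In the worst case we take at most 26 of each color, but all 2 ivory and all 6 brown (fewer than 26), giving 26 + 26 + 26 + 26 + 26 + 2 + 6 = 138.
One more sock then forces some color to 27, so 138 + 1 = 139.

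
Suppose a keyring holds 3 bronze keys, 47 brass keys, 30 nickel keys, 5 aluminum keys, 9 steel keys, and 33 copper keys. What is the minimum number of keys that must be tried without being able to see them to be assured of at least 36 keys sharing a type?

In the worst case we take at most 35 of each type, but all 3 bronze, all 30 nickel, all 5 aluminum, all 9 steel, and all 33 copper (fewer than 35), giving 3 + 35 + 30 + 5 + 9 + 33 = 115.
One more key then forces some type to 36, so 115 + 1 = 116.

116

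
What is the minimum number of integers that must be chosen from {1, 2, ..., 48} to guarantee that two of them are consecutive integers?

Partition {1, …, 48} into 24 pairs: {1,2}, {3,4}, …, {47,48}.
Choosing 24 integers — say the 24 even numbers 2, 4, …, 48 — takes one from each pair and avoids the property.
Choosing 25 forces two into the same pair by pigeonhole, and those are consecutive. So 25.

25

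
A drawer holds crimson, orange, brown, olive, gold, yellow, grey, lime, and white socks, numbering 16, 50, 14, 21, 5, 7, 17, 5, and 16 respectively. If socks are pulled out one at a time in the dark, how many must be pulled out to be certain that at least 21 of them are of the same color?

Treat the 9 colors as pigeonholes.
In the worst case we take at most 20 of each color, but all 16 crimson, all 14 brown, all 5 gold, all 7 yellow, all 17 grey, all 5 lime, and all 16 white (fewer than 20), giving 16 + 20 + 14 + 20 + 5 + 7 + 17 + 5 + 16 = 120.
One more sock then forces some color to 21, so 120 + 1 = 121.

121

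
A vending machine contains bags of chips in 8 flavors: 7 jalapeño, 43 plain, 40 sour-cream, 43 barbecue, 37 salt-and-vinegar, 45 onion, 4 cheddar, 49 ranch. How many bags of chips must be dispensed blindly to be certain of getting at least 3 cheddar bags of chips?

To avoid cheddar bags of chips as long as possible, exhaust the other 7 flavors first.
The worst case draws every non-cheddar bag of chips first: 7 + 43 + 40 + 43 + 37 + 45 + 49 = 264.
The next 3 draws are then forced to be cheddar, giving 264 + 3 = 267.

267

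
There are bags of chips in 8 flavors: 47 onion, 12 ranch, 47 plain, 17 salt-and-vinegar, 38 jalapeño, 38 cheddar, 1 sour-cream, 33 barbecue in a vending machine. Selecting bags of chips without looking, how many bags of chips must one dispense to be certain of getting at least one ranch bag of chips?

222

The worst case draws every non-ranch bag of chips first: 47 + 47 + 17 + 38 + 38 + 1 + 33 = 221.
The next draw is then forced to be ranch, giving 221 + 1 = 222.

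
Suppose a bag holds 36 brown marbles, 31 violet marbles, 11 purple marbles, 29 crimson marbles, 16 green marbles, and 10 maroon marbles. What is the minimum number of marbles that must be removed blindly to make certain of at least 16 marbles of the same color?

In the worst case we take at most 15 of each color, but all 11 purple and all 10 maroon (fewer than 15), giving 15 + 15 + 11 + 15 + 15 + 10 = 81.
One more marble then forces some color to 16, so 81 + 1 = 82.

82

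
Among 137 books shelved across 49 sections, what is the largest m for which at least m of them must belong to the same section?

If each of the 49 sections held at most 2, the total would be at most 49 × 2 = 98 < 137, a contradiction.
So at least one holds ⌈137/49⌉ = 3.

3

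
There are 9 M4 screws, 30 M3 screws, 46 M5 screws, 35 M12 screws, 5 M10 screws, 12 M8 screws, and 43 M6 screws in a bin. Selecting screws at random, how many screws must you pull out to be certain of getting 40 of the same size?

Treat the 7 sizes as pigeonholes.
In the worst case we take at most 39 of each size, but all 9 M4, all 30 M3, all 35 M12, all 5 M10, and all 12 M8 (fewer than 39), giving 9 + 30 + 39 + 35 + 5 + 12 + 39 = 169.
One more screw then forces some size to 40, so 169 + 1 = 170.

170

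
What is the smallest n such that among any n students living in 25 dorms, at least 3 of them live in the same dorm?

There are 25 dorms acting as pigeonholes.
With 25 × 2 = 50 students we could place exactly 2 in each, with no class reaching 3.
One more forces some class to hold 3, so 50 + 1 = 51.

51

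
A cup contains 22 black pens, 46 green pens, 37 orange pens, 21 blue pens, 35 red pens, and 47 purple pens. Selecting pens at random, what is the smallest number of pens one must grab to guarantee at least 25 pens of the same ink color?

Treat the 6 ink colors as pigeonholes.
In the worst case we take at most 24 of each ink color, but all 22 black and all 21 blue (fewer than 24), giving 22 + 24 + 24 + 21 + 24 + 24 = 139.
One more pen then forces some ink color to 25, so 139 + 1 = 140.

140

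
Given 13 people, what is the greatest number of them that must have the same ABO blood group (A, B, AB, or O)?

There are 4 ABO blood groups, which serve as the pigeonholes.
If each of the 4 ABO blood groups held at most 3, the total would be at most 4 × 3 = 12 < 13, a contradiction.
So at least one holds ⌈13/4⌉ = 4.

4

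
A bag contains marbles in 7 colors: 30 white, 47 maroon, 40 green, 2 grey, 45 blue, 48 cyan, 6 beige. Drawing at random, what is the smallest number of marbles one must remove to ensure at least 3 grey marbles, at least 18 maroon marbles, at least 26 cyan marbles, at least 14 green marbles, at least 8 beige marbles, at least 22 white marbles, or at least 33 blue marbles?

The worst case stops just short of every target: 21 white, 17 maroon, 13 green, 2 grey, 32 blue, 25 cyan, all 6 beige — 21 + 17 + 13 + 2 + 32 + 25 + 6 = 116 marbles.
One more marble must push some color to its target, so 116 + 1 = 117.

117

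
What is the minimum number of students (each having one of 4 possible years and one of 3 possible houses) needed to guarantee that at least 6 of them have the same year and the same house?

61

There are 4 × 3 = 12 (year, house) combinations acting as pigeonholes.
With 12 × 5 = 60 students we could place exactly 5 in each, with no (year, house) pair reaching 6.
One more forces some (year, house) pair to hold 6, so 60 + 1 = 61.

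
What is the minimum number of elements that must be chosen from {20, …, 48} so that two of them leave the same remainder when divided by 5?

6

Use the pigeonhole principle on residue classes: group the integers by remainder mod 5; there are 5 residue classes, each nonempty in this range.
Choosing one from each class (5 integers) avoids any shared remainder.
One more choice must repeat a class, so two differ by a multiple of 5. Hence 5 + 1 = 6.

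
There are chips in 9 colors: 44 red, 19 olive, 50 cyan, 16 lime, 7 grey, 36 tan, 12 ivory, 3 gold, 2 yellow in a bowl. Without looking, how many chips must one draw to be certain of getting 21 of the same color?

120

In the worst case we take at most 20 of each color, but all 19 olive, all 16 lime, all 7 grey, all 12 ivory, all 3 gold, and all 2 yellow (fewer than 20), giving 20 + 19 + 20 + 16 + 7 + 20 + 12 + 3 + 2 = 119.
One more chip then forces some color to 21, so 119 + 1 = 120.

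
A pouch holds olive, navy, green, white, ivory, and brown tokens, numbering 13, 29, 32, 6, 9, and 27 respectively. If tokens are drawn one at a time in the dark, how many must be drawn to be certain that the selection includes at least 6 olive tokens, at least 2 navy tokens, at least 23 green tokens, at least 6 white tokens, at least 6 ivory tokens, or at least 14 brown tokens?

52

Each of the 6 colors has its own threshold; avoid all of them simultaneously.
The worst case stops just short of every target: 5 olive, 1 navy, 22 green, 5 white, 5 ivory, 13 brown — 5 + 1 + 22 + 5 + 5 + 13 = 51 tokens.
One more token must push some color to its target, so 51 + 1 = 52.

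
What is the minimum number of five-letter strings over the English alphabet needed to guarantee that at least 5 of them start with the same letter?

105

There are 26 possible first letters acting as pigeonholes.
With 26 × 4 = 104 five-letter strings over the English alphabet we could place exactly 4 in each, with no class reaching 5.
One more forces some class to hold 5, so 104 + 1 = 105.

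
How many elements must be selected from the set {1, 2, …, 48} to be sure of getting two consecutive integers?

Partition {1, …, 48} into 24 pairs: {1,2}, {3,4}, …, {47,48}.
Choosing 24 integers — say the 24 even numbers 2, 4, …, 48 — takes one from each pair and avoids the property.
Choosing 25 forces two into the same pair by pigeonhole, and those are consecutive. So 25.

25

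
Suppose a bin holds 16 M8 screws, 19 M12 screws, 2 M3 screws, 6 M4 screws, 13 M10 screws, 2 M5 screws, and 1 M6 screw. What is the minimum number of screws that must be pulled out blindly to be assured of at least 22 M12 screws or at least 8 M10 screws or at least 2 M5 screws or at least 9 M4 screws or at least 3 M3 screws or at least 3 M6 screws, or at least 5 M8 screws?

Each of the 7 sizes has its own threshold; avoid all of them simultaneously.
The worst case stops just short of every target: 4 M8, all 19 M12, 2 M3, all 6 M4, 7 M10, 1 M5, all 1 M6 — 4 + 19 + 2 + 6 + 7 + 1 + 1 = 40 screws.
One more screw must push some size to its target, so 40 + 1 = 41.

41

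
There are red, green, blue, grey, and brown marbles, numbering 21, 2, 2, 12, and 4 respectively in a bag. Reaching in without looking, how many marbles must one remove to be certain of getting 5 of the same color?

17

In the worst case we take at most 4 of each color, but all 2 green and all 2 blue (fewer than 4), giving 4 + 2 + 2 + 4 + 4 = 16.
One more marble then forces some color to 5, so 16 + 1 = 17.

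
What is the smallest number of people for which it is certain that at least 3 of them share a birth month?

There are 12 months of the year acting as pigeonholes.
With 12 × 2 = 24 people we could place exactly 2 in each, with no class reaching 3.
One more forces some class to hold 3, so 24 + 1 = 25.

25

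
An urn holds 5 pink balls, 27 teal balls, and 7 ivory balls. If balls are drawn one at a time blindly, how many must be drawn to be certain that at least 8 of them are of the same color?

20

In the worst case we take at most 7 of each color, but all 5 pink (fewer than 7), giving 5 + 7 + 7 = 19.
One more ball then forces some color to 8, so 19 + 1 = 20.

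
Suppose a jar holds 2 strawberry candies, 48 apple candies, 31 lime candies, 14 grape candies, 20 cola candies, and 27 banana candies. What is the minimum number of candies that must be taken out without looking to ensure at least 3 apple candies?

97

The worst case draws every non-apple candy first: 2 + 31 + 14 + 20 + 27 = 94.
The next 3 draws are then forced to be apple, giving 94 + 3 = 97.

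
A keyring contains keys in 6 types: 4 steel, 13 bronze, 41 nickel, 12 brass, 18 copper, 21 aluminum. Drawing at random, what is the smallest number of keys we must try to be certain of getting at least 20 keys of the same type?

86

In the worst case we take at most 19 of each type, but all 4 steel, all 13 bronze, all 12 brass, and all 18 copper (fewer than 19), giving 4 + 13 + 19 + 12 + 18 + 19 = 85.
One more key then forces some type to 20, so 85 + 1 = 86.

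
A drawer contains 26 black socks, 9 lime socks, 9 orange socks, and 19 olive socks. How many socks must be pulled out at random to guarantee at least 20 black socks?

57

The worst case draws every non-black sock first: 9 + 9 + 19 = 37.
The next 20 draws are then forced to be black, giving 37 + 20 = 57.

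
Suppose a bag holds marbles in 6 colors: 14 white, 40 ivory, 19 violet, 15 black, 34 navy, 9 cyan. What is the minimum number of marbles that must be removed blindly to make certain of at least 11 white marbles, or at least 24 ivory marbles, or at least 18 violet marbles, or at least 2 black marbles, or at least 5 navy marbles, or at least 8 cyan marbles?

The worst case stops just short of every target: 10 white, 23 ivory, 17 violet, 1 black, 4 navy, 7 cyan — 10 + 23 + 17 + 1 + 4 + 7 = 62 marbles.
One more marble must push some color to its target, so 62 + 1 = 63.

63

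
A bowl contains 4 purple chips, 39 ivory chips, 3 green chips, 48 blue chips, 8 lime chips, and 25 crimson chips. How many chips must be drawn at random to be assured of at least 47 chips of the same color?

In the worst case we take at most 46 of each color, but all 4 purple, all 39 ivory, all 3 green, all 8 lime, and all 25 crimson (fewer than 46), giving 4 + 39 + 3 + 46 + 8 + 25 = 125.
One more chip then forces some color to 47, so 125 + 1 = 126.

126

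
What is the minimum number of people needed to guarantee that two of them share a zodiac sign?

13

There are 12 zodiac signs acting as pigeonholes.
With 12 people we could place one in each, avoiding any repeat.
One more forces some class to hold 2, so 12 + 1 = 13.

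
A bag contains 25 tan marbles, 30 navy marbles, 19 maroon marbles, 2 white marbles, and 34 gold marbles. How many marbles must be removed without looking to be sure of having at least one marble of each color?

The hardest color to obtain is white: we could draw every other marble first — 110 − 2 = 108 marbles — without a single white one.
The next draw must be white, so 108 + 1 = 109.

109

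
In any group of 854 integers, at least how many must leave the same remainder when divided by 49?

The 854 integers fall into 49 residue classes modulo 49.
If each of the 49 residue classes modulo 49 held at most 17, the total would be at most 49 × 17 = 833 < 854, a contradiction.
So at least one holds ⌈854/49⌉ = 18.

18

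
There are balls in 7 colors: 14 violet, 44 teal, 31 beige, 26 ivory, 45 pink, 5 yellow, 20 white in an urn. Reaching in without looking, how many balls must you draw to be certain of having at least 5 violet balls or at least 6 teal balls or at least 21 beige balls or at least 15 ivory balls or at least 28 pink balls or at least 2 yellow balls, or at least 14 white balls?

85

The worst case stops just short of every target: 4 violet, 5 teal, 20 beige, 14 ivory, 27 pink, 1 yellow, 13 white — 4 + 5 + 20 + 14 + 27 + 1 + 13 = 84 balls.
One more ball must push some color to its target, so 84 + 1 = 85.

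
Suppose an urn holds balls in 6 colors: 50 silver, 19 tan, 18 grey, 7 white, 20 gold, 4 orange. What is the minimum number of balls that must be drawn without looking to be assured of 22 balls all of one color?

In the worst case we take at most 21 of each color, but all 19 tan, all 18 grey, all 7 white, all 20 gold, and all 4 orange (fewer than 21), giving 21 + 19 + 18 + 7 + 20 + 4 = 89.
One more ball then forces some color to 22, so 89 + 1 = 90.

90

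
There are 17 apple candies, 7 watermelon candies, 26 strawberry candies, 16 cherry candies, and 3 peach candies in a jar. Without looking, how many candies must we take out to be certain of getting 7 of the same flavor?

In the worst case we take at most 6 of each flavor, but all 3 peach (fewer than 6), giving 6 + 6 + 6 + 6 + 3 = 27.
One more candy then forces some flavor to 7, so 27 + 1 = 28.

28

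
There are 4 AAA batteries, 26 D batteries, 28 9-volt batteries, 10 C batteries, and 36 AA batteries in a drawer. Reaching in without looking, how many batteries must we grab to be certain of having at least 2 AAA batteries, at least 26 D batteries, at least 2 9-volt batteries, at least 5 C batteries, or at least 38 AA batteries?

68

Each of the 5 types has its own threshold; avoid all of them simultaneously.
The worst case stops just short of every target: 1 AAA, 25 D, 1 9-volt, 4 C, all 36 AA — 1 + 25 + 1 + 4 + 36 = 67 batteries.
One more battery must push some type to its target, so 67 + 1 = 68.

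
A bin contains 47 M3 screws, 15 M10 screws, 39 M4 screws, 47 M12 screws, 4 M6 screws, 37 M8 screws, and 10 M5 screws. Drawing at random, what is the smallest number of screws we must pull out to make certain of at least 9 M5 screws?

The worst case draws every non-M5 screw first: 47 + 15 + 39 + 47 + 4 + 37 = 189.
The next 9 draws are then forced to be M5, giving 189 + 9 = 198.

198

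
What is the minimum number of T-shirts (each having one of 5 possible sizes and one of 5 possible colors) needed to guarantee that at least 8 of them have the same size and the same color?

176

There are 5 × 5 = 25 (size, color) combinations acting as pigeonholes.
With 25 × 7 = 175 T-shirts we could place exactly 7 in each, with no (size, color) pair reaching 8.
One more forces some (size, color) pair to hold 8, so 175 + 1 = 176.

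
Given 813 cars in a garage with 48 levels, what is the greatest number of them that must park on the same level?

The 813 cars fall into 48 levels.
If each of the 48 levels held at most 16, the total would be at most 48 × 16 = 768 < 813, a contradiction.
So at least one holds ⌈813/48⌉ = 17.

17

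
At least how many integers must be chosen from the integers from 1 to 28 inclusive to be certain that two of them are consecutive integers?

Partition {1, …, 28} into 14 pairs: {1,2}, {3,4}, …, {27,28}.
Choosing 14 integers — say the 14 even numbers 2, 4, …, 28 — takes one from each pair and avoids the property.
Choosing 15 forces two into the same pair by pigeonhole, and those are consecutive. So 15.

15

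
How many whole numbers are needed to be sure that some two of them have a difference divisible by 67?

68

Two integers differ by a multiple of 67 exactly when they share a remainder mod 67.
There are 67 residue classes mod 67, so 67 integers can all lie in distinct classes.
One more integer must repeat a residue, giving a difference divisible by 67. So n = 67 + 1 = 68.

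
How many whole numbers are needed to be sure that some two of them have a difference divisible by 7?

8

Use the pigeonhole principle on residue classes: two integers differ by a multiple of 7 exactly when they share a remainder mod 7.
There are 7 residue classes mod 7, so 7 integers can all lie in distinct classes.
One more integer must repeat a residue, giving a difference divisible by 7. So n = 7 + 1 = 8.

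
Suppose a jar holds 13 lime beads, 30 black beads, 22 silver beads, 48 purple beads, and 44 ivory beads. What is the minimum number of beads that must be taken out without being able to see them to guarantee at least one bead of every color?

145

The hardest color to obtain is lime: we could draw every other bead first — 157 − 13 = 144 beads — without a single lime one.
The next draw must be lime, so 144 + 1 = 145.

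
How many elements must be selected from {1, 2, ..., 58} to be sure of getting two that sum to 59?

30

Partition {1, …, 58} into 29 pairs: {1,58}, {2,57}, …, {29,30}.
Choosing 29 integers — say the integers 1 through 29 — takes one from each pair and avoids the property.
Choosing 30 forces two into the same pair by pigeonhole, and those sum to 59. So 30.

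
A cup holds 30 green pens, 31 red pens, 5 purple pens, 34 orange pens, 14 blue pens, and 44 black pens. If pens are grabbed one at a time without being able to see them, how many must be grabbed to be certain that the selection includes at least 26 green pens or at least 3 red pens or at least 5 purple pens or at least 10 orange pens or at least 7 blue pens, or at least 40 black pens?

The worst case stops just short of every target: 25 green, 2 red, 4 purple, 9 orange, 6 blue, 39 black — 25 + 2 + 4 + 9 + 6 + 39 = 85 pens.
One more pen must push some ink color to its target, so 85 + 1 = 86.

86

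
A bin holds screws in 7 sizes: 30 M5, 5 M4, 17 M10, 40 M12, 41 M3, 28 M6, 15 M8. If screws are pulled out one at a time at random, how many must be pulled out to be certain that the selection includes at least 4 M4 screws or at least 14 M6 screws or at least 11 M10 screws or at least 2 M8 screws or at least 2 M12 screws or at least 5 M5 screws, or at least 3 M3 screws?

35

The worst case stops just short of every target: 4 M5, 3 M4, 10 M10, 1 M12, 2 M3, 13 M6, 1 M8 — 4 + 3 + 10 + 1 + 2 + 13 + 1 = 34 screws.
One more screw must push some size to its target, so 34 + 1 = 35.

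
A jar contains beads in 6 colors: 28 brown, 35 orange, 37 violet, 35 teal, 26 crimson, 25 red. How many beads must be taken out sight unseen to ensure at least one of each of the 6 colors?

The hardest color to obtain is red: we could draw every other bead first — 186 − 25 = 161 beads — without a single red one.
The next draw must be red, so 161 + 1 = 162.

162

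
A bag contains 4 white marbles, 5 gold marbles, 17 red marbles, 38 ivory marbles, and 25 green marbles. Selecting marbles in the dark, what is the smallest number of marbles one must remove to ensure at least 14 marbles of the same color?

In the worst case we take at most 13 of each color, but all 4 white and all 5 gold (fewer than 13), giving 4 + 5 + 13 + 13 + 13 = 48.
One more marble then forces some color to 14, so 48 + 1 = 49.

49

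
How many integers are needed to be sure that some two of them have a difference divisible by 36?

37

Two integers differ by a multiple of 36 exactly when they share a remainder mod 36.
There are 36 residue classes mod 36, so 36 integers can all lie in distinct classes.
One more integer must repeat a residue, giving a difference divisible by 36. So n = 36 + 1 = 37.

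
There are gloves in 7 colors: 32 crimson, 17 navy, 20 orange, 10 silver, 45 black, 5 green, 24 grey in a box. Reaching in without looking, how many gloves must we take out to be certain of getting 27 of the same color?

In the worst case we take at most 26 of each color, but all 17 navy, all 20 orange, all 10 silver, all 5 green, and all 24 grey (fewer than 26), giving 26 + 17 + 20 + 10 + 26 + 5 + 24 = 128.
One more glove then forces some color to 27, so 128 + 1 = 129.

129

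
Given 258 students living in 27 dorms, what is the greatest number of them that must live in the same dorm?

The 258 students fall into 27 dorms.
If each of the 27 dorms held at most 9, the total would be at most 27 × 9 = 243 < 258, a contradiction.
So at least one holds ⌈258/27⌉ = 10.

10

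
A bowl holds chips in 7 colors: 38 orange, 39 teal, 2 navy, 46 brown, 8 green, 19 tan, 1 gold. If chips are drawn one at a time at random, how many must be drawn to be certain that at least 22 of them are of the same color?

Treat the 7 colors as pigeonholes.
In the worst case we take at most 21 of each color, but all 2 navy, all 8 green, all 19 tan, and all 1 gold (fewer than 21), giving 21 + 21 + 2 + 21 + 8 + 19 + 1 = 93.
One more chip then forces some color to 22, so 93 + 1 = 94.

94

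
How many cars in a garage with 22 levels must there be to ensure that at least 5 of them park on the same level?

89

There are 22 levels acting as pigeonholes.
With 22 × 4 = 88 cars we could place exactly 4 in each, with no class reaching 5.
One more forces some class to hold 5, so 88 + 1 = 89.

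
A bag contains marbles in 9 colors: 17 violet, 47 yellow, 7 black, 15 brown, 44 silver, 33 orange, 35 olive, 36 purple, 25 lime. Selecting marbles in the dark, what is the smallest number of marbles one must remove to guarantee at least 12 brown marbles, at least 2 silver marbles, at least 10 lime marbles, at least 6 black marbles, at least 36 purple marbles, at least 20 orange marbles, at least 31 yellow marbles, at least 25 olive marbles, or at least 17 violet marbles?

Each of the 9 colors has its own threshold; avoid all of them simultaneously.
The worst case stops just short of every target: 16 violet, 30 yellow, 5 black, 11 brown, 1 silver, 19 orange, 24 olive, 35 purple, 9 lime — 16 + 30 + 5 + 11 + 1 + 19 + 24 + 35 + 9 = 150 marbles.
One more marble must push some color to its target, so 150 + 1 = 151.

151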